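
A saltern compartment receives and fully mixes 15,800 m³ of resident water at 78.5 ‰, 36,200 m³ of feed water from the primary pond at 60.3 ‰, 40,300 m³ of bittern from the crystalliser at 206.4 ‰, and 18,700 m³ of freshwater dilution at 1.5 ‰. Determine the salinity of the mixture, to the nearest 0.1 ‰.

106.0 ‰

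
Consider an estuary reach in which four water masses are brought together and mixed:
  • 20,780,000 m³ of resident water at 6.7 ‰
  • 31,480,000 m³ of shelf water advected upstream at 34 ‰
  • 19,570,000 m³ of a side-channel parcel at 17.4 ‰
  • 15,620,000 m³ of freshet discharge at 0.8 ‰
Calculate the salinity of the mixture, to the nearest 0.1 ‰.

17.9 ‰

Mass of salt is conserved:
salt = 20,780,000×6.7 + 31,480,000×34 + 19,570,000×17.4 + 15,620,000×0.8 = 139,226,000 + 1,070,320,000 + 340,518,000 + 12,496,000 = 1,562,560,000
volume = 20,780,000 + 31,480,000 + 19,570,000 + 15,620,000 = 87,450,000 m³
S = 1,562,560,000 / 87,450,000 = 17.868 ‰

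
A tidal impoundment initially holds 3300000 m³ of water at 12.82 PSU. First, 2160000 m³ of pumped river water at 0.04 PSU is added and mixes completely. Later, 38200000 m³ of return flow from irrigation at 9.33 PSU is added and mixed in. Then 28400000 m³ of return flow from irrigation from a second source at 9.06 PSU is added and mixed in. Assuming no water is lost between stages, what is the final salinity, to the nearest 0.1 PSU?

9.1 PSU

Total salt / total volume:
Initial salt = 3,300,000×12.82 = 42,306,000
After stage 1: salt = 42,306,000 + 2,160,000×0.04 = 42,392,400; volume = 5,460,000 m³; S = 7.764 PSU
After stage 2: salt = 42,392,400 + 38,200,000×9.33 = 398,798,400; volume = 43,660,000 m³; S = 9.134 PSU
After stage 3: salt = 398,798,400 + 28,400,000×9.06 = 656,102,400; volume = 72,060,000 m³
S = 656,102,400 / 72,060,000 = 9.1049 PSU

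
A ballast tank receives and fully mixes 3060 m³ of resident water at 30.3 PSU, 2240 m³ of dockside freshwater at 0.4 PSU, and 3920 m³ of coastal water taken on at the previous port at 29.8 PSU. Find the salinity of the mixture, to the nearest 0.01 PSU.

22.82 PSU

Conserving salt mass:
salt = 3,060×30.3 + 2,240×0.4 + 3,920×29.8 = 92,718 + 896 + 116,816 = 210,430
volume = 3,060 + 2,240 + 3,920 = 9,220 m³
S = 210,430 / 9,220 = 22.8232 PSU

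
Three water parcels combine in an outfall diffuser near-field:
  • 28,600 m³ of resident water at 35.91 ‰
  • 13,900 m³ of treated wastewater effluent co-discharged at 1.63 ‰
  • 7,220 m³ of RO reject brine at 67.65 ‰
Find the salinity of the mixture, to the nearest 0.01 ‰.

Total salt / total volume:
salt = 28,600×35.91 + 13,900×1.63 + 7,220×67.65 = 1,027,026 + 22,657 + 488,433 = 1,538,116
volume = 28,600 + 13,900 + 7,220 = 49,720 m³
S = 1,538,116 / 49,720 = 30.9356 ‰

30.94 ‰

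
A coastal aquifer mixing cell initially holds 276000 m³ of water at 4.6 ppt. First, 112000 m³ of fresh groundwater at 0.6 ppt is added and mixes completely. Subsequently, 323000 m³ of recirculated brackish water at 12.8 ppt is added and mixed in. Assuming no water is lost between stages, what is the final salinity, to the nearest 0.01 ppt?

Mass of salt is conserved:
Initial salt = 276,000×4.6 = 1,269,600
After stage 1: salt = 1,269,600 + 112,000×0.6 = 1,336,800; volume = 388,000 m³; S = 3.445 ppt
After stage 2: salt = 1,336,800 + 323,000×12.8 = 5,471,200; volume = 711,000 m³
S = 5,471,200 / 711,000 = 7.6951 ppt

7.70 ppt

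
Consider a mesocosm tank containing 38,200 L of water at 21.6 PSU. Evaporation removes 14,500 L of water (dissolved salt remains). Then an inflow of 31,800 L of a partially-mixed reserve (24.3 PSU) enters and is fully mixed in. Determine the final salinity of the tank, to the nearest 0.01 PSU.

28.79 PSU

After evaporation: salt = 38,200×21.6 = 825,120; volume = 38,200 − 14,500 = 23,700 L
After mixing: salt = 825,120 + 31,800×24.3 = 1,597,860; volume = 23,700 + 31,800 = 55,500 L
S = 1,597,860 / 55,500 = 28.7903 PSU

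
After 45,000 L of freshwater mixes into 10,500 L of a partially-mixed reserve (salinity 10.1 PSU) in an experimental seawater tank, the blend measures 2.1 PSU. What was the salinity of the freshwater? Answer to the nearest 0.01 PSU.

0.23 PSU

Salt balance: 10,500×10.1 + 45,000×S = 55,500×2.1
106,050 + 45,000·S = 116,550
S = (116,550 − 106,050) / 45,000 = 0.2333 PSU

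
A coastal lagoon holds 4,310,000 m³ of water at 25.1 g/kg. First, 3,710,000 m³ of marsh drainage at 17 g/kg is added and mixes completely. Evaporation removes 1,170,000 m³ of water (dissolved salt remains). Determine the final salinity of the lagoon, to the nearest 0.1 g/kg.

25.0 g/kg

After mixing: salt = 4,310,000×25.1 + 3,710,000×17 = 171,251,000; volume = 8,020,000 m³
After evaporation: salt unchanged = 171,251,000; volume = 8,020,000 − 1,170,000 = 6,850,000 m³
S = 171,251,000 / 6,850,000 = 25.0001 g/kg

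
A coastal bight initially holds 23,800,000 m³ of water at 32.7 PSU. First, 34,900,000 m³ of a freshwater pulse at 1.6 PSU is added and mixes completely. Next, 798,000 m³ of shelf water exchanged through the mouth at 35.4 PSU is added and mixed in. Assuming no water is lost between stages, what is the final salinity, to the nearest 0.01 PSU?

14.49 PSU

By conservation of dissolved salt,
Initial salt = 23,800,000×32.7 = 778,260,000
After stage 1: salt = 778,260,000 + 34,900,000×1.6 = 834,100,000; volume = 58,700,000 m³; S = 14.21 PSU
After stage 2: salt = 834,100,000 + 798,000×35.4 = 862,349,200; volume = 59,498,000 m³
S = 862,349,200 / 59,498,000 = 14.4938 PSU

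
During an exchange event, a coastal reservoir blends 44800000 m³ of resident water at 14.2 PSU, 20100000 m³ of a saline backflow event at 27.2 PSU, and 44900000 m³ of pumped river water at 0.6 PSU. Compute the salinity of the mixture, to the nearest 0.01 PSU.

Salt balance:
salt = 44,800,000×14.2 + 20,100,000×27.2 + 44,900,000×0.6 = 636,160,000 + 546,720,000 + 26,940,000 = 1,209,820,000
volume = 44,800,000 + 20,100,000 + 44,900,000 = 109,800,000 m³
S = 1,209,820,000 / 109,800,000 = 11.0184 PSU

11.02 PSU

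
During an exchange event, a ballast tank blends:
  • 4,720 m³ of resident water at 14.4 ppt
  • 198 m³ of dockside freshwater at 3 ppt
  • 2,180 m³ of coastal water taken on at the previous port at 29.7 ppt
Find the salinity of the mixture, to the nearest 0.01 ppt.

By conservation of dissolved salt,
salt = 4,720×14.4 + 198×3 + 2,180×29.7 = 67,968 + 594 + 64,746 = 133,308
volume = 4,720 + 198 + 2,180 = 7,098 m³
S = 133,308 / 7,098 = 18.7811 ppt

18.78 ppt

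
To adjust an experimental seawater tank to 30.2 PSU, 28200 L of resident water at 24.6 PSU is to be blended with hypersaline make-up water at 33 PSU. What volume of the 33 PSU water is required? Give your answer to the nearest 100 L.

56400 L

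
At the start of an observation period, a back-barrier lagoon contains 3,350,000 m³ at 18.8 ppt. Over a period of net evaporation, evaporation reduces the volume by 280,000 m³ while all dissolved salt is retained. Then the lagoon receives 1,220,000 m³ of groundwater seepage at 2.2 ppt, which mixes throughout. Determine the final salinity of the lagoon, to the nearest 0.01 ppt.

After evaporation: salt = 3,350,000×18.8 = 62,980,000; volume = 3,350,000 − 280,000 = 3,070,000 m³
After mixing: salt = 62,980,000 + 1,220,000×2.2 = 65,664,000; volume = 3,070,000 + 1,220,000 = 4,290,000 m³
S = 65,664,000 / 4,290,000 = 15.3063 ppt

15.31 ppt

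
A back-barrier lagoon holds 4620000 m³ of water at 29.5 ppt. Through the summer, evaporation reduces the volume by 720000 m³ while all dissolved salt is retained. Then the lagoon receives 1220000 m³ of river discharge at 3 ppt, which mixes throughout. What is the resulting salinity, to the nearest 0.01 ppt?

27.33 ppt

After evaporation: salt = 4,620,000×29.5 = 136,290,000; volume = 4,620,000 − 720,000 = 3,900,000 m³
After mixing: salt = 136,290,000 + 1,220,000×3 = 139,950,000; volume = 3,900,000 + 1,220,000 = 5,120,000 m³
S = 139,950,000 / 5,120,000 = 27.334 ppt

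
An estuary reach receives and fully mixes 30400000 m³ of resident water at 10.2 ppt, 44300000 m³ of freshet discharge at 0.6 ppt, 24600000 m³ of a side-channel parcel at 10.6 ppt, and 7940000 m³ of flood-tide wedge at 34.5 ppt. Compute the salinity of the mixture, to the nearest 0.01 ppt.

8.13 ppt

By conservation of dissolved salt,
salt = 30,400,000×10.2 + 44,300,000×0.6 + 24,600,000×10.6 + 7,940,000×34.5 = 310,080,000 + 26,580,000 + 260,760,000 + 273,930,000 = 871,350,000
volume = 30,400,000 + 44,300,000 + 24,600,000 + 7,940,000 = 107,240,000 m³
S = 871,350,000 / 107,240,000 = 8.1252 ppt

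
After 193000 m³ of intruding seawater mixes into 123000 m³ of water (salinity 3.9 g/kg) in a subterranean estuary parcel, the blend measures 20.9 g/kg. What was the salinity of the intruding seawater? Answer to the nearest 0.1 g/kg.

31.7 g/kg

Salt balance: 123,000×3.9 + 193,000×S = 316,000×20.9
479,700 + 193,000·S = 6,604,400
S = (6,604,400 − 479,700) / 193,000 = 31.7342 g/kg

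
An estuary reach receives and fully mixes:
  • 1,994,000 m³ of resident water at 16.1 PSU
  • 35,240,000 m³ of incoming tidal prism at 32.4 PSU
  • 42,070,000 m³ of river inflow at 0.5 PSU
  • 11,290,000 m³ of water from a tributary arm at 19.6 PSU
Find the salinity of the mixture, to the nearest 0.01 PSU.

15.63 PSU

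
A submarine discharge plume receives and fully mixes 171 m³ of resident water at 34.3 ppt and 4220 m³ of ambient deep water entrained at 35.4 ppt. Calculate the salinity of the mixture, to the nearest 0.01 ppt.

35.36 ppt

Weighted by volume,
salt = 171×34.3 + 4,220×35.4 = 5,865.3 + 149,388 = 155,253.3
volume = 171 + 4,220 = 4,391 m³
S = 155,253.3 / 4,391 = 35.3572 ppt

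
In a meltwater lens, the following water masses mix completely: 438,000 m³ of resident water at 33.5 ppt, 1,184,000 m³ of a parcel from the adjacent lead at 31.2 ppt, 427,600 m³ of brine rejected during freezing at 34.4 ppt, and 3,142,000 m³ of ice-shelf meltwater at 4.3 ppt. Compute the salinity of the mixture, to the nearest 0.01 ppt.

15.38 ppt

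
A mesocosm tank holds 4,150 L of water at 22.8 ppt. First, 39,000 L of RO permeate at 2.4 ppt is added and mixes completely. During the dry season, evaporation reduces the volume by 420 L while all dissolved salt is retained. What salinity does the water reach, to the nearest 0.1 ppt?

After mixing: salt = 4,150×22.8 + 39,000×2.4 = 188,220; volume = 43,150 L
After evaporation: salt unchanged = 188,220; volume = 43,150 − 420 = 42,730 L
S = 188,220 / 42,730 = 4.4049 ppt

4.4 ppt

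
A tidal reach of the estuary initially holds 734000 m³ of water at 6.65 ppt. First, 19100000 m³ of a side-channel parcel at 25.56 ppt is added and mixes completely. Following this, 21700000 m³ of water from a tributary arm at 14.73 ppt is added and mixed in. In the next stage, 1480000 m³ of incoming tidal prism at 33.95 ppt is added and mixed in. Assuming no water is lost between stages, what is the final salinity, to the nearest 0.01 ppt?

20.06 ppt

Mass of salt is conserved:
Initial salt = 734,000×6.65 = 4,881,100
After stage 1: salt = 4,881,100 + 19,100,000×25.56 = 493,077,100; volume = 19,834,000 m³; S = 24.86 ppt
After stage 2: salt = 493,077,100 + 21,700,000×14.73 = 812,718,100; volume = 41,534,000 m³; S = 19.568 ppt
After stage 3: salt = 812,718,100 + 1,480,000×33.95 = 862,964,100; volume = 43,014,000 m³
S = 862,964,100 / 43,014,000 = 20.0624 ppt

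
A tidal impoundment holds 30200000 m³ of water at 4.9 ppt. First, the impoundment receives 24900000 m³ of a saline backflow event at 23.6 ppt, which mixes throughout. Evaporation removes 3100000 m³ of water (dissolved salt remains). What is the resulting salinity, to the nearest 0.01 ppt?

14.15 ppt

After mixing: salt = 30,200,000×4.9 + 24,900,000×23.6 = 735,620,000; volume = 55,100,000 m³
After evaporation: salt unchanged = 735,620,000; volume = 55,100,000 − 3,100,000 = 52,000,000 m³
S = 735,620,000 / 52,000,000 = 14.1465 ppt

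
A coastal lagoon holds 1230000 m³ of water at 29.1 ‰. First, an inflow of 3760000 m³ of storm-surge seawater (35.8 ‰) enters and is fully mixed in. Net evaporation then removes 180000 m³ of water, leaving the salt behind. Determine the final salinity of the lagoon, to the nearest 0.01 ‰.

35.43 ‰

After mixing: salt = 1,230,000×29.1 + 3,760,000×35.8 = 170,401,000; volume = 4,990,000 m³
After evaporation: salt unchanged = 170,401,000; volume = 4,990,000 − 180,000 = 4,810,000 m³
S = 170,401,000 / 4,810,000 = 35.4264 ‰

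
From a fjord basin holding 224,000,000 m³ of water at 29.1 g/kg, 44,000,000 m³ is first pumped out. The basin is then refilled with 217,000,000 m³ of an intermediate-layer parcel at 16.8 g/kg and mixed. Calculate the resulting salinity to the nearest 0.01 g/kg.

22.38 g/kg

Remaining after removal: 180,000,000 m³ at 29.1 g/kg (salt = 5,238,000,000)
After addition: salt = 5,238,000,000 + 217,000,000×16.8 = 8,883,600,000; volume = 397,000,000 m³
S = 8,883,600,000 / 397,000,000 = 22.3768 g/kg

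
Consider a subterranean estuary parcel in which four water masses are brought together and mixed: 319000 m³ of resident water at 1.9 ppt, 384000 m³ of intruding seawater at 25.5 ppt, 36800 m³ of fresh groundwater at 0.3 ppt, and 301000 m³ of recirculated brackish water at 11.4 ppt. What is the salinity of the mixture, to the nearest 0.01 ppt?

13.30 ppt

Salt balance:
salt = 319,000×1.9 + 384,000×25.5 + 36,800×0.3 + 301,000×11.4 = 606,100 + 9,792,000 + 11,040 + 3,431,400 = 13,840,540
volume = 319,000 + 384,000 + 36,800 + 301,000 = 1,040,800 m³
S = 13,840,540 / 1,040,800 = 13.298 ppt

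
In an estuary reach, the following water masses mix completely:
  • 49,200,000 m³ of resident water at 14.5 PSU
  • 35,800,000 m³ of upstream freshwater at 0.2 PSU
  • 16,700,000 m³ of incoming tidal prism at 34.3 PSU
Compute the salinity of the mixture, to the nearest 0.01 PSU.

12.72 PSU

Weighted by volume,
salt = 49,200,000×14.5 + 35,800,000×0.2 + 16,700,000×34.3 = 713,400,000 + 7,160,000 + 572,810,000 = 1,293,370,000
volume = 49,200,000 + 35,800,000 + 16,700,000 = 101,700,000 m³
S = 1,293,370,000 / 101,700,000 = 12.7175 PSU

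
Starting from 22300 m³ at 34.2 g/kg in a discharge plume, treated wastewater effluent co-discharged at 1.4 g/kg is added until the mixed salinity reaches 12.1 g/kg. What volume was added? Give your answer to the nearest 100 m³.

46100 m³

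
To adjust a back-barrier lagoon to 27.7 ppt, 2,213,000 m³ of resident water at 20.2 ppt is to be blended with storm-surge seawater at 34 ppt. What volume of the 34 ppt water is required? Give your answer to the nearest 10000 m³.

Salt balance: 2,213,000×20.2 + V×34 = (2,213,000+V)×27.7
44,702,600 + 34V = 61,300,100 + 27.7V
16,597,500 = 6.3V
V = 2,634,523.81 m³

2630000 m³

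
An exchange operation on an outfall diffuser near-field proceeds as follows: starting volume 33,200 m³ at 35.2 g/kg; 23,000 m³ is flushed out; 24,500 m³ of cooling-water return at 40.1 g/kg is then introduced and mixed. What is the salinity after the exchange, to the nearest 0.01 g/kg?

Remaining after removal: 10,200 m³ at 35.2 g/kg (salt = 359,040)
After addition: salt = 359,040 + 24,500×40.1 = 1,341,490; volume = 34,700 m³
S = 1,341,490 / 34,700 = 38.6597 g/kg

38.66 g/kg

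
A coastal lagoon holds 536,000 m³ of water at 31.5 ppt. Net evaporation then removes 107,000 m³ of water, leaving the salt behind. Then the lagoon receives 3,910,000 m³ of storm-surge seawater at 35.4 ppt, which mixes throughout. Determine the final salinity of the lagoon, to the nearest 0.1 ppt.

After evaporation: salt = 536,000×31.5 = 16,884,000; volume = 536,000 − 107,000 = 429,000 m³
After mixing: salt = 16,884,000 + 3,910,000×35.4 = 155,298,000; volume = 429,000 + 3,910,000 = 4,339,000 m³
S = 155,298,000 / 4,339,000 = 35.7912 ppt

35.8 ppt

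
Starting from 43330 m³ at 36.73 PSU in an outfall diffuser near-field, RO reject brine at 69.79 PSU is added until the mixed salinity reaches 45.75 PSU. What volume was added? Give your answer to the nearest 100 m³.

Salt balance: 43,330×36.73 + V×69.79 = (43,330+V)×45.75
1,591,510.9 + 69.79V = 1,982,347.5 + 45.75V
390,836.6 = 24.04V
V = 16,257.76 m³

16300 m³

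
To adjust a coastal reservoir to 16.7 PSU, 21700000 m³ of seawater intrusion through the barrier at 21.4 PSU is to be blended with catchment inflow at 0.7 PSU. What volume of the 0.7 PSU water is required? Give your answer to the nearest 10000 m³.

6370000 m³

Salt balance: 21,700,000×21.4 + V×0.7 = (21,700,000+V)×16.7
464,380,000 + 0.7V = 362,390,000 + 16.7V
101,990,000 = 16V
V = 6,374,375 m³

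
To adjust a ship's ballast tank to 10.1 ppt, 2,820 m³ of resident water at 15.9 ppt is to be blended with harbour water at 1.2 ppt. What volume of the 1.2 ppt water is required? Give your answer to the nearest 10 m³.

1840 m³

Salt balance: 2,820×15.9 + V×1.2 = (2,820+V)×10.1
44,838 + 1.2V = 28,482 + 10.1V
16,356 = 8.9V
V = 1,837.75 m³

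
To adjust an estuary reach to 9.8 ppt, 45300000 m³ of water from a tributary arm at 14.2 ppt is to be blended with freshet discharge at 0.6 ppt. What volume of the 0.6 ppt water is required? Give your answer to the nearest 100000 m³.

Salt balance: 45,300,000×14.2 + V×0.6 = (45,300,000+V)×9.8
643,260,000 + 0.6V = 443,940,000 + 9.8V
199,320,000 = 9.2V
V = 21,665,217.39 m³

21700000 m³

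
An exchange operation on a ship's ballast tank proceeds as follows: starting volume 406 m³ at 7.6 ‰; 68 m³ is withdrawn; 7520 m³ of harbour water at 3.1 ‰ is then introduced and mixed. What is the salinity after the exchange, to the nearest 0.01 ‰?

Remaining after removal: 338 m³ at 7.6 ‰ (salt = 2,568.8)
After addition: salt = 2,568.8 + 7,520×3.1 = 25,880.8; volume = 7,858 m³
S = 25,880.8 / 7,858 = 3.2936 ‰

3.29 ‰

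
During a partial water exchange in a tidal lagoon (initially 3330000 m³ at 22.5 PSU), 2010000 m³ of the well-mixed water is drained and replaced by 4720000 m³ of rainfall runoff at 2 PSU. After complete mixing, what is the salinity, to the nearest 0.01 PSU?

6.48 PSU

Remaining after removal: 1,320,000 m³ at 22.5 PSU (salt = 29,700,000)
After addition: salt = 29,700,000 + 4,720,000×2 = 39,140,000; volume = 6,040,000 m³
S = 39,140,000 / 6,040,000 = 6.4801 PSU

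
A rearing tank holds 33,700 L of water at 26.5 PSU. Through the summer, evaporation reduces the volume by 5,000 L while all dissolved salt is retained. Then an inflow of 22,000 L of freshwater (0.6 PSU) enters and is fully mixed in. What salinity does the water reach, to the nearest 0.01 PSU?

After evaporation: salt = 33,700×26.5 = 893,050; volume = 33,700 − 5,000 = 28,700 L
After mixing: salt = 893,050 + 22,000×0.6 = 906,250; volume = 28,700 + 22,000 = 50,700 L
S = 906,250 / 50,700 = 17.8748 PSU

17.87 PSU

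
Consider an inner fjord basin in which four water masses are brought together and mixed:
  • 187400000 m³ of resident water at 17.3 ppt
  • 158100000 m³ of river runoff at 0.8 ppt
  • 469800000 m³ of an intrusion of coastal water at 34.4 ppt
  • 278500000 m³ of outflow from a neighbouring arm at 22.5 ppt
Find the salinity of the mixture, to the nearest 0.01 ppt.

Mass of salt is conserved:
salt = 187,400,000×17.3 + 158,100,000×0.8 + 469,800,000×34.4 + 278,500,000×22.5 = 3,242,020,000 + 126,480,000 + 16,161,120,000 + 6,266,250,000 = 25,795,870,000
volume = 187,400,000 + 158,100,000 + 469,800,000 + 278,500,000 = 1,093,800,000 m³
S = 25,795,870,000 / 1,093,800,000 = 23.5837 ppt

23.58 ppt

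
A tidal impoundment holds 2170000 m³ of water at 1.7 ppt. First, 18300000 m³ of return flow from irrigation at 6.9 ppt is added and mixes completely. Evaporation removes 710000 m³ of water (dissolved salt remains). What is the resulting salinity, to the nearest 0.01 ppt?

6.58 ppt

After mixing: salt = 2,170,000×1.7 + 18,300,000×6.9 = 129,959,000; volume = 20,470,000 m³
After evaporation: salt unchanged = 129,959,000; volume = 20,470,000 − 710,000 = 19,760,000 m³
S = 129,959,000 / 19,760,000 = 6.5769 ppt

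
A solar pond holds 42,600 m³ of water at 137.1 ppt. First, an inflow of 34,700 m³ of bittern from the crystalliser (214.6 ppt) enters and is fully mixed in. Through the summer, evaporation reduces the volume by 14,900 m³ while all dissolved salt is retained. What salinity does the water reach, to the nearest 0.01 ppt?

212.93 ppt

After mixing: salt = 42,600×137.1 + 34,700×214.6 = 13,287,080; volume = 77,300 m³
After evaporation: salt unchanged = 13,287,080; volume = 77,300 − 14,900 = 62,400 m³
S = 13,287,080 / 62,400 = 212.934 ppt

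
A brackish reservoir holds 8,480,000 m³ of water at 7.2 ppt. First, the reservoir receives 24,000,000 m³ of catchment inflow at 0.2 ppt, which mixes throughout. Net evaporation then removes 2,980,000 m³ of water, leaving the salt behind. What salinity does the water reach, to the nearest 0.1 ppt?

After mixing: salt = 8,480,000×7.2 + 24,000,000×0.2 = 65,856,000; volume = 32,480,000 m³
After evaporation: salt unchanged = 65,856,000; volume = 32,480,000 − 2,980,000 = 29,500,000 m³
S = 65,856,000 / 29,500,000 = 2.2324 ppt

2.2 ppt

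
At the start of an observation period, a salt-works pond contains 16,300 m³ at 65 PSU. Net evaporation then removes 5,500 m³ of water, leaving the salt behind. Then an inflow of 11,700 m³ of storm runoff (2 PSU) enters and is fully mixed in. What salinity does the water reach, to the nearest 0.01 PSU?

48.13 PSU

After evaporation: salt = 16,300×65 = 1,059,500; volume = 16,300 − 5,500 = 10,800 m³
After mixing: salt = 1,059,500 + 11,700×2 = 1,082,900; volume = 10,800 + 11,700 = 22,500 m³
S = 1,082,900 / 22,500 = 48.1289 PSU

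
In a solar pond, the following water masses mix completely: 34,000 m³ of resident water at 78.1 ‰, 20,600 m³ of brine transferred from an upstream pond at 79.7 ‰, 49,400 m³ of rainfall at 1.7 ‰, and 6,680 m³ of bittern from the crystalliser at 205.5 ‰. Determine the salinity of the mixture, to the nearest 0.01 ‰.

Weighted by volume,
salt = 34,000×78.1 + 20,600×79.7 + 49,400×1.7 + 6,680×205.5 = 2,655,400 + 1,641,820 + 83,980 + 1,372,740 = 5,753,940
volume = 34,000 + 20,600 + 49,400 + 6,680 = 110,680 m³
S = 5,753,940 / 110,680 = 51.9872 ‰

51.99 ‰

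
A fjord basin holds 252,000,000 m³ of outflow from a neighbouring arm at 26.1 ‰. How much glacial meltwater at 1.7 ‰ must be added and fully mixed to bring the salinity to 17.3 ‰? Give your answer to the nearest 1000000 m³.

Salt balance: 252,000,000×26.1 + V×1.7 = (252,000,000+V)×17.3
6,577,200,000 + 1.7V = 4,359,600,000 + 17.3V
2,217,600,000 = 15.6V
V = 142,153,846.15 m³

142000000 m³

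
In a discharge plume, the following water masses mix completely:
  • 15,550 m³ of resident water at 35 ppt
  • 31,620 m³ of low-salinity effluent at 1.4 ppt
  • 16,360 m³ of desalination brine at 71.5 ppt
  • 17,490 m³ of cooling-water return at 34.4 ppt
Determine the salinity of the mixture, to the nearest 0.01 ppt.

By conservation of dissolved salt,
salt = 15,550×35 + 31,620×1.4 + 16,360×71.5 + 17,490×34.4 = 544,250 + 44,268 + 1,169,740 + 601,656 = 2,359,914
volume = 15,550 + 31,620 + 16,360 + 17,490 = 81,020 m³
S = 2,359,914 / 81,020 = 29.1275 ppt

29.13 ppt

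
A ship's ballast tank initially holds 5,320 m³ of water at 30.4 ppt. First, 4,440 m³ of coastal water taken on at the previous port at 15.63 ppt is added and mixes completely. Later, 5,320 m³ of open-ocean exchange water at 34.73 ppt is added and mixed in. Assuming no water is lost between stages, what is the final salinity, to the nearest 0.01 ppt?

27.58 ppt

Mass of salt is conserved:
Initial salt = 5,320×30.4 = 161,728
After stage 1: salt = 161,728 + 4,440×15.63 = 231,125.2; volume = 9,760 m³; S = 23.681 ppt
After stage 2: salt = 231,125.2 + 5,320×34.73 = 415,888.8; volume = 15,080 m³
S = 415,888.8 / 15,080 = 27.5788 ppt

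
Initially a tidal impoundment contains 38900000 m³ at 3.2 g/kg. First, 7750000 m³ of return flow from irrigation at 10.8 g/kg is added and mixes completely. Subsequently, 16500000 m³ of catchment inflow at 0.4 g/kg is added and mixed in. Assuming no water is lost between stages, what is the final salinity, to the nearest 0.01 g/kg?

Weighted by volume,
Initial salt = 38,900,000×3.2 = 124,480,000
After stage 1: salt = 124,480,000 + 7,750,000×10.8 = 208,180,000; volume = 46,650,000 m³; S = 4.463 g/kg
After stage 2: salt = 208,180,000 + 16,500,000×0.4 = 214,780,000; volume = 63,150,000 m³
S = 214,780,000 / 63,150,000 = 3.4011 g/kg

3.40 g/kg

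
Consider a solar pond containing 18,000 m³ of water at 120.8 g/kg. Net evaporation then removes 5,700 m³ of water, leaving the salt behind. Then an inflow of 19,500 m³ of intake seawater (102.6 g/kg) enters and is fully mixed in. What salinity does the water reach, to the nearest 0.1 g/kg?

131.3 g/kg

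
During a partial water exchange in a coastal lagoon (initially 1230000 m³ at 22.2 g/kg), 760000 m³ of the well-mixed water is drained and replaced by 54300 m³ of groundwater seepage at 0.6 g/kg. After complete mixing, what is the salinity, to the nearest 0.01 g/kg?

19.96 g/kg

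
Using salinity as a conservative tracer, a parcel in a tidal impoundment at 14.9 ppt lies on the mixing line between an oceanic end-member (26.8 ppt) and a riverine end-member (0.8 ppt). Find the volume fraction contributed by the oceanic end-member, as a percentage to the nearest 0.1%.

54.2%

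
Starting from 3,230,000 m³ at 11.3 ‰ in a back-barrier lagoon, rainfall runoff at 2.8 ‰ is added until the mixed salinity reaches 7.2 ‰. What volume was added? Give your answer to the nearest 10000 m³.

3010000 m³

Salt balance: 3,230,000×11.3 + V×2.8 = (3,230,000+V)×7.2
36,499,000 + 2.8V = 23,256,000 + 7.2V
13,243,000 = 4.4V
V = 3,009,772.73 m³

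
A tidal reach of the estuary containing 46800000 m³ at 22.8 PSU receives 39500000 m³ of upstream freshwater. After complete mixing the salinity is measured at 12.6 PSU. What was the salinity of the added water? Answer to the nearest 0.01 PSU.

Salt balance: 46,800,000×22.8 + 39,500,000×S = 86,300,000×12.6
1,067,040,000 + 39,500,000·S = 1,087,380,000
S = (1,087,380,000 − 1,067,040,000) / 39,500,000 = 0.5149 PSU

0.51 PSU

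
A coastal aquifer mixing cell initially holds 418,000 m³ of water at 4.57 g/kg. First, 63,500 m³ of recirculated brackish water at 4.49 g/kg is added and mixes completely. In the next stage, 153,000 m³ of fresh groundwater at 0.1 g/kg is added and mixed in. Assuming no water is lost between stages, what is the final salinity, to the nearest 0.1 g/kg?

Total salt / total volume:
Initial salt = 418,000×4.57 = 1,910,260
After stage 1: salt = 1,910,260 + 63,500×4.49 = 2,195,375; volume = 481,500 m³; S = 4.559 g/kg
After stage 2: salt = 2,195,375 + 153,000×0.1 = 2,210,675; volume = 634,500 m³
S = 2,210,675 / 634,500 = 3.4841 g/kg

3.5 g/kg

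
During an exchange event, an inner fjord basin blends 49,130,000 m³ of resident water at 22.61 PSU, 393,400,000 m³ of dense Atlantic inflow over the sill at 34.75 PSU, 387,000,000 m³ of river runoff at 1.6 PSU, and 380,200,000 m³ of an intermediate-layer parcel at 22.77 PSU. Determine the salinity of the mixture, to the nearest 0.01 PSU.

19.89 PSU

Mass of salt is conserved:
salt = 49,130,000×22.61 + 393,400,000×34.75 + 387,000,000×1.6 + 380,200,000×22.77 = 1,110,829,300 + 13,670,650,000 + 619,200,000 + 8,657,154,000 = 24,057,833,300
volume = 49,130,000 + 393,400,000 + 387,000,000 + 380,200,000 = 1,209,730,000 m³
S = 24,057,833,300 / 1,209,730,000 = 19.8869 PSU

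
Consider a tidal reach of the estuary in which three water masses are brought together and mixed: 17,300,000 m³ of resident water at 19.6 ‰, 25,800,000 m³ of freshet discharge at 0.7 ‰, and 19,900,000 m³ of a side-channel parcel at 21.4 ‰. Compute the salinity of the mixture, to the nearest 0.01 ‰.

Total salt / total volume:
salt = 17,300,000×19.6 + 25,800,000×0.7 + 19,900,000×21.4 = 339,080,000 + 18,060,000 + 425,860,000 = 783,000,000
volume = 17,300,000 + 25,800,000 + 19,900,000 = 63,000,000 m³
S = 783,000,000 / 63,000,000 = 12.4286 ‰

12.43 ‰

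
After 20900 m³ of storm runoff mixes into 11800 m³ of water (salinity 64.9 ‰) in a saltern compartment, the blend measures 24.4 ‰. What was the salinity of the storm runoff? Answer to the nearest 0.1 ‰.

1.5 ‰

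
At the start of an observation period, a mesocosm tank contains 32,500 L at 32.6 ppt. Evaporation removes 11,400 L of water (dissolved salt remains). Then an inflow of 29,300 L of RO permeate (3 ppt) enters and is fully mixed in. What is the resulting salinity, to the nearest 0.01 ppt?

After evaporation: salt = 32,500×32.6 = 1,059,500; volume = 32,500 − 11,400 = 21,100 L
After mixing: salt = 1,059,500 + 29,300×3 = 1,147,400; volume = 21,100 + 29,300 = 50,400 L
S = 1,147,400 / 50,400 = 22.7659 ppt

22.77 ppt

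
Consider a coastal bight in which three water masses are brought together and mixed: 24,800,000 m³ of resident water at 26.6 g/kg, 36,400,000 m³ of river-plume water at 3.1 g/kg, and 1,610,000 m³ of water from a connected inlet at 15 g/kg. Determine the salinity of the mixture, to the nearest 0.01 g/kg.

By conservation of dissolved salt,
salt = 24,800,000×26.6 + 36,400,000×3.1 + 1,610,000×15 = 659,680,000 + 112,840,000 + 24,150,000 = 796,670,000
volume = 24,800,000 + 36,400,000 + 1,610,000 = 62,810,000 m³
S = 796,670,000 / 62,810,000 = 12.6838 g/kg

12.68 g/kg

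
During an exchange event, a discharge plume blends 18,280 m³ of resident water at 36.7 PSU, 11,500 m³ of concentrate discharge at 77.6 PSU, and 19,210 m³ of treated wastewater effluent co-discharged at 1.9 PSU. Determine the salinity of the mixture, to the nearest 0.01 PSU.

Conserving salt mass:
salt = 18,280×36.7 + 11,500×77.6 + 19,210×1.9 = 670,876 + 892,400 + 36,499 = 1,599,775
volume = 18,280 + 11,500 + 19,210 = 48,990 m³
S = 1,599,775 / 48,990 = 32.6551 PSU

32.66 PSU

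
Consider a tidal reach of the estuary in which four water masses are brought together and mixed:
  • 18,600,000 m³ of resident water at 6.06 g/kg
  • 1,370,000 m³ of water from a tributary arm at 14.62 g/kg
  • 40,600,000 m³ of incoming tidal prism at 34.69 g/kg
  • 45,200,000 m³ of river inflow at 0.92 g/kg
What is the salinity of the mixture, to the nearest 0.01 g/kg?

14.96 g/kg

Conserving salt mass:
salt = 18,600,000×6.06 + 1,370,000×14.62 + 40,600,000×34.69 + 45,200,000×0.92 = 112,716,000 + 20,029,400 + 1,408,414,000 + 41,584,000 = 1,582,743,400
volume = 18,600,000 + 1,370,000 + 40,600,000 + 45,200,000 = 105,770,000 m³
S = 1,582,743,400 / 105,770,000 = 14.964 g/kg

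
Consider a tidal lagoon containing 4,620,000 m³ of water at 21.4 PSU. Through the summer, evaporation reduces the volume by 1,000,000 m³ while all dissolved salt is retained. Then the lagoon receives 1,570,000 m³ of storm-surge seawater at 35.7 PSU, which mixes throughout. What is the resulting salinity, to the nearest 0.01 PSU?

29.85 PSU

After evaporation: salt = 4,620,000×21.4 = 98,868,000; volume = 4,620,000 − 1,000,000 = 3,620,000 m³
After mixing: salt = 98,868,000 + 1,570,000×35.7 = 154,917,000; volume = 3,620,000 + 1,570,000 = 5,190,000 m³
S = 154,917,000 / 5,190,000 = 29.8491 PSU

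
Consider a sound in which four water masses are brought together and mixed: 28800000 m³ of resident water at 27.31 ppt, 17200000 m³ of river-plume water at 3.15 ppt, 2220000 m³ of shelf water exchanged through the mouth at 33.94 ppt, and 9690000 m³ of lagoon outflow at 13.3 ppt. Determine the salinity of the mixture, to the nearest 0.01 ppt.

By conservation of dissolved salt,
salt = 28,800,000×27.31 + 17,200,000×3.15 + 2,220,000×33.94 + 9,690,000×13.3 = 786,528,000 + 54,180,000 + 75,346,800 + 128,877,000 = 1,044,931,800
volume = 28,800,000 + 17,200,000 + 2,220,000 + 9,690,000 = 57,910,000 m³
S = 1,044,931,800 / 57,910,000 = 18.0441 ppt

18.04 ppt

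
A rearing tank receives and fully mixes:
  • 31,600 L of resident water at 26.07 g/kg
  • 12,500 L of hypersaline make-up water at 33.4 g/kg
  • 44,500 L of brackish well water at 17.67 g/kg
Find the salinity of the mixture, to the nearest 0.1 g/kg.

Weighted by volume,
salt = 31,600×26.07 + 12,500×33.4 + 44,500×17.67 = 823,812 + 417,500 + 786,315 = 2,027,627
volume = 31,600 + 12,500 + 44,500 = 88,600 L
S = 2,027,627 / 88,600 = 22.885 g/kg

22.9 g/kg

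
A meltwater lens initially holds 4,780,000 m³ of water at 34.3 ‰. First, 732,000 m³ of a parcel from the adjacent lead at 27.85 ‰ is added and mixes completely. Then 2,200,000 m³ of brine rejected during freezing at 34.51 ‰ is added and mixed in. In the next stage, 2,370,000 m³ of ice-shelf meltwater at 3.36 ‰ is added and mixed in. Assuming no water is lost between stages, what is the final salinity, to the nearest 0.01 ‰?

26.60 ‰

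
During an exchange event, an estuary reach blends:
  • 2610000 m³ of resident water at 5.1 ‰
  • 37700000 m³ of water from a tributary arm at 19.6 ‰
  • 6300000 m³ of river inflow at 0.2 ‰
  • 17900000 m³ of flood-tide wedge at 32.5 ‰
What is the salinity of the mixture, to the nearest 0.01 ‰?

20.70 ‰

By conservation of dissolved salt,
salt = 2,610,000×5.1 + 37,700,000×19.6 + 6,300,000×0.2 + 17,900,000×32.5 = 13,311,000 + 738,920,000 + 1,260,000 + 581,750,000 = 1,335,241,000
volume = 2,610,000 + 37,700,000 + 6,300,000 + 17,900,000 = 64,510,000 m³
S = 1,335,241,000 / 64,510,000 = 20.6982 ‰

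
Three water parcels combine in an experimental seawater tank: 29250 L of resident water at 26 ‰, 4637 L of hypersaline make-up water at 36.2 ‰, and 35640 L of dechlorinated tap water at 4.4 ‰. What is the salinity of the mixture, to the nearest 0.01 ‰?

15.61 ‰

By conservation of dissolved salt,
salt = 29,250×26 + 4,637×36.2 + 35,640×4.4 = 760,500 + 167,859.4 + 156,816 = 1,085,175.4
volume = 29,250 + 4,637 + 35,640 = 69,527 L
S = 1,085,175.4 / 69,527 = 15.608 ‰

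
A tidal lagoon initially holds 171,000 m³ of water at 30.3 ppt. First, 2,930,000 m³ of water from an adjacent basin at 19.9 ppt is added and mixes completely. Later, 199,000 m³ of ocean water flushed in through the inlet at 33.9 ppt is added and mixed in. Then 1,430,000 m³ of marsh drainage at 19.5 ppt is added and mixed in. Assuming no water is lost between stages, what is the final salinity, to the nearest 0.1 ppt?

20.7 ppt

Salt balance:
Initial salt = 171,000×30.3 = 5,181,300
After stage 1: salt = 5,181,300 + 2,930,000×19.9 = 63,488,300; volume = 3,101,000 m³; S = 20.473 ppt
After stage 2: salt = 63,488,300 + 199,000×33.9 = 70,234,400; volume = 3,300,000 m³; S = 21.283 ppt
After stage 3: salt = 70,234,400 + 1,430,000×19.5 = 98,119,400; volume = 4,730,000 m³
S = 98,119,400 / 4,730,000 = 20.7441 ppt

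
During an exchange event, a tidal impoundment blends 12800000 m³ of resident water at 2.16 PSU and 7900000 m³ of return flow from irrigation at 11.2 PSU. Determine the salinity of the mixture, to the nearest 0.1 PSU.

Salt balance:
salt = 12,800,000×2.16 + 7,900,000×11.2 = 27,648,000 + 88,480,000 = 116,128,000
volume = 12,800,000 + 7,900,000 = 20,700,000 m³
S = 116,128,000 / 20,700,000 = 5.61 PSU

5.6 PSU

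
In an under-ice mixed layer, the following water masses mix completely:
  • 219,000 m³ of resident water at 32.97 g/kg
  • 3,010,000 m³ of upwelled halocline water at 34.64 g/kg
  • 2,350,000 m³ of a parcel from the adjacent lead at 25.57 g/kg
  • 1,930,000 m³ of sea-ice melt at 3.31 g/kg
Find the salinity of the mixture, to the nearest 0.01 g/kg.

23.70 g/kg

Conserving salt mass:
salt = 219,000×32.97 + 3,010,000×34.64 + 2,350,000×25.57 + 1,930,000×3.31 = 7,220,430 + 104,266,400 + 60,089,500 + 6,388,300 = 177,964,630
volume = 219,000 + 3,010,000 + 2,350,000 + 1,930,000 = 7,509,000 m³
S = 177,964,630 / 7,509,000 = 23.7002 g/kg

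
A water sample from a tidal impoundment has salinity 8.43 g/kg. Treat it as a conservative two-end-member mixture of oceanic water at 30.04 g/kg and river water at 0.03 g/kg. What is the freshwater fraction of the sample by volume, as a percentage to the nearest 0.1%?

72.0%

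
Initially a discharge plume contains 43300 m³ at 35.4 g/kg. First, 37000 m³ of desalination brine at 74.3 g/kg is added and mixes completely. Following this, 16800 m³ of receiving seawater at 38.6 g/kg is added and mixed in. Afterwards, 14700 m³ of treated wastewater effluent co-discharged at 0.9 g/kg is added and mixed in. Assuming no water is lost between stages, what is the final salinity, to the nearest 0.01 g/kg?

44.22 g/kg

Conserving salt mass:
Initial salt = 43,300×35.4 = 1,532,820
After stage 1: salt = 1,532,820 + 37,000×74.3 = 4,281,920; volume = 80,300 m³; S = 53.324 g/kg
After stage 2: salt = 4,281,920 + 16,800×38.6 = 4,930,400; volume = 97,100 m³; S = 50.777 g/kg
After stage 3: salt = 4,930,400 + 14,700×0.9 = 4,943,630; volume = 111,800 m³
S = 4,943,630 / 111,800 = 44.2185 g/kg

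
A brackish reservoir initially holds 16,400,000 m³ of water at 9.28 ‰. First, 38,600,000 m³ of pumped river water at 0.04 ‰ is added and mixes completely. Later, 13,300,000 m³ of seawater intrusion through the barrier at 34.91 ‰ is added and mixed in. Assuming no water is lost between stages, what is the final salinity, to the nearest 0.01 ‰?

Conserving salt mass:
Initial salt = 16,400,000×9.28 = 152,192,000
After stage 1: salt = 152,192,000 + 38,600,000×0.04 = 153,736,000; volume = 55,000,000 m³; S = 2.795 ‰
After stage 2: salt = 153,736,000 + 13,300,000×34.91 = 618,039,000; volume = 68,300,000 m³
S = 618,039,000 / 68,300,000 = 9.0489 ‰

9.05 ‰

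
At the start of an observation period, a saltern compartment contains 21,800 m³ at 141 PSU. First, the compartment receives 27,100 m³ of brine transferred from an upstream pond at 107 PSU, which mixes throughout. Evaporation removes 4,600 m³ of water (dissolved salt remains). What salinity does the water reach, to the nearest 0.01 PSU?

134.84 PSU

After mixing: salt = 21,800×141 + 27,100×107 = 5,973,500; volume = 48,900 m³
After evaporation: salt unchanged = 5,973,500; volume = 48,900 − 4,600 = 44,300 m³
S = 5,973,500 / 44,300 = 134.842 PSU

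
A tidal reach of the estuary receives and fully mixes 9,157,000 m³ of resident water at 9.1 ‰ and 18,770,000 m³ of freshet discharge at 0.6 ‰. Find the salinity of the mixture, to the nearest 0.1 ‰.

3.4 ‰

Total salt / total volume:
salt = 9,157,000×9.1 + 18,770,000×0.6 = 83,328,700 + 11,262,000 = 94,590,700
volume = 9,157,000 + 18,770,000 = 27,927,000 m³
S = 94,590,700 / 27,927,000 = 3.387 ‰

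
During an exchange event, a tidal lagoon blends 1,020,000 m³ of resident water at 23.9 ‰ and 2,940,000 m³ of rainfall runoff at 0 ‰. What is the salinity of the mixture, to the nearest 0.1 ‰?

Total salt / total volume:
salt = 1,020,000×23.9 + 2,940,000×0 = 24,378,000 + 0 = 24,378,000
volume = 1,020,000 + 2,940,000 = 3,960,000 m³
S = 24,378,000 / 3,960,000 = 6.156 ‰

6.2 ‰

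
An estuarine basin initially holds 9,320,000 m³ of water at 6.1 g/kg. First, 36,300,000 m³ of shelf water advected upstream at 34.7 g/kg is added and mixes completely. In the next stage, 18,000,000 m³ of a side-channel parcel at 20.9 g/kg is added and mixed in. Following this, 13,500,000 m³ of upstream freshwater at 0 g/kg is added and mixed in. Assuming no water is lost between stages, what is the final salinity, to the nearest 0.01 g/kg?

Total salt / total volume:
Initial salt = 9,320,000×6.1 = 56,852,000
After stage 1: salt = 56,852,000 + 36,300,000×34.7 = 1,316,462,000; volume = 45,620,000 m³; S = 28.857 g/kg
After stage 2: salt = 1,316,462,000 + 18,000,000×20.9 = 1,692,662,000; volume = 63,620,000 m³; S = 26.606 g/kg
After stage 3: salt = 1,692,662,000 + 13,500,000×0 = 1,692,662,000; volume = 77,120,000 m³
S = 1,692,662,000 / 77,120,000 = 21.9484 g/kg

21.95 g/kg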